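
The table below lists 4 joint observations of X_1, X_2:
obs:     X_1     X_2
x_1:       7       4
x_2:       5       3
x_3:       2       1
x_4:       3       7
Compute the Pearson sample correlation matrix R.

Step 1 — column means:
  mean(X_1) = (7 + 5 + 2 + 3) / 4 = 17/4 = 4.25
  mean(X_2) = (4 + 3 + 1 + 7) / 4 = 15/4 = 3.75

Step 2 — sample variances and covariances s[i,j] = (1/(n-1)) · Σ_k (x_{k,i} - mean_i) · (x_{k,j} - mean_j), with n-1 = 3:
  s[X_1,X_1] = ((2.75)·(2.75) + (0.75)·(0.75) + (-2.25)·(-2.25) + (-1.25)·(-1.25)) / 3 = 14.75/3 = 4.9167
  s[X_1,X_2] = ((2.75)·(0.25) + (0.75)·(-0.75) + (-2.25)·(-2.75) + (-1.25)·(3.25)) / 3 = 2.25/3 = 0.75
  s[X_2,X_2] = ((0.25)·(0.25) + (-0.75)·(-0.75) + (-2.75)·(-2.75) + (3.25)·(3.25)) / 3 = 18.75/3 = 6.25
  Sample standard deviations s_i = √(s[i,i]):
  s(X_1) = √(4.9167) = 2.2174
  s(X_2) = √(6.25) = 2.5

Step 3 — r_{ij} = s_{ij} / (s_i · s_j):
  r[X_1,X_1] = 1 (diagonal).
  r[X_1,X_2] = 0.75 / (2.2174 · 2.5) = 0.75 / 5.5434 = 0.1353
  r[X_2,X_2] = 1 (diagonal).

R is symmetric with unit diagonal. Assembling:

R = [[1, 0.1353],
 [0.1353, 1]]


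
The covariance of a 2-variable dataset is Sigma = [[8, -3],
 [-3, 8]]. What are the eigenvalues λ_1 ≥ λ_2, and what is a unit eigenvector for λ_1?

Step 1 — characteristic polynomial of 2×2 Sigma:
  det(Sigma - λI) = λ² - trace · λ + det = 0.
  trace = 8 + 8 = 16, det = 8·8 - (-3)² = 55.
Step 2 — discriminant:
  Δ = trace² - 4·det = 256 - 220 = 36.
Step 3 — eigenvalues:
  λ = (trace ± √Δ)/2 = (16 ± 6)/2,
  λ_1 = 11,  λ_2 = 5.

Step 4 — unit eigenvector for λ_1: solve (Sigma - λ_1 I)v = 0. First row:
  (8 - 11)·v_x + (-3)·v_y = 0, i.e. (-3)·v_x + (-3)·v_y = 0,
  so v ∝ (b, λ_1 - a) = (-3, 3); multiply by -1 so the first entry is positive: u = (3, -3).
  ||u|| = √((3)² + (-3)²) = √(18) ≈ 4.2426,
  v_1 = u/||u|| ≈ (0.7071, -0.7071) (||v_1|| = 1).

λ_1 = 11,  λ_2 = 5;  v_1 ≈ (0.7071, -0.7071)


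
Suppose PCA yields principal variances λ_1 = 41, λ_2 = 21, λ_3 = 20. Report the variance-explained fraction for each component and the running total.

Step 1 — total variance = trace(Sigma) = Σ λ_i = 41 + 21 + 20 = 82.

Step 2 — fraction explained by component i = λ_i / Σ λ:
  PC1: 41/82 = 0.5
  PC2: 21/82 = 0.2561
  PC3: 20/82 = 0.2439

Step 3 — cumulative fraction after k components = (λ_1 + ... + λ_k) / Σ λ:
  k = 1: 41/82 = 0.5
  k = 2: (41 + 21)/82 = 62/82 = 0.7561
  k = 3: (41 + 21 + 20)/82 = 82/82 = 1

Summary (fraction, with percent):

explained: PC1 0.5 (50%), PC2 0.2561 (25.61%), PC3 0.2439 (24.39%);  cumulative: 0.5, 0.7561, 1


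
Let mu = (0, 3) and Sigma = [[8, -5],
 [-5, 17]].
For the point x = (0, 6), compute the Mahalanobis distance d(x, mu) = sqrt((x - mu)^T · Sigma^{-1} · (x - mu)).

Step 1 — centre the observation: (x - mu) = (0, 3).

Step 2 — invert Sigma. det(Sigma) = 8·17 - (-5)² = 111.
  Sigma^{-1} = (1/det) · [[d, -b], [-b, a]] = [[0.1532, 0.045],
 [0.045, 0.0721]].

Step 3 — form the quadratic (x - mu)^T · Sigma^{-1} · (x - mu):
  Sigma^{-1} · (x - mu) = (0.1351, 0.2162).
  (x - mu)^T · [Sigma^{-1} · (x - mu)] = (0)·(0.1351) + (3)·(0.2162) = 0.6486.

Step 4 — take square root: d = √(0.6486) ≈ 0.8054.

d(x, mu) = √(0.6486) ≈ 0.8054


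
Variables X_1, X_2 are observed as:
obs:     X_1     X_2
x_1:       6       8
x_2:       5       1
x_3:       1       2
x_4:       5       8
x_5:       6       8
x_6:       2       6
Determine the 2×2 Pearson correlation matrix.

Step 1 — column means:
  mean(X_1) = (6 + 5 + 1 + 5 + 6 + 2) / 6 = 25/6 = 4.1667
  mean(X_2) = (8 + 1 + 2 + 8 + 8 + 6) / 6 = 33/6 = 5.5

Step 2 — sample variances and covariances s[i,j] = (1/(n-1)) · Σ_k (x_{k,i} - mean_i) · (x_{k,j} - mean_j), with n-1 = 5:
  s[X_1,X_1] = ((1.8333)·(1.8333) + (0.8333)·(0.8333) + (-3.1667)·(-3.1667) + (0.8333)·(0.8333) + (1.8333)·(1.8333) + (-2.1667)·(-2.1667)) / 5 = 22.8333/5 = 4.5667
  s[X_1,X_2] = ((1.8333)·(2.5) + (0.8333)·(-4.5) + (-3.1667)·(-3.5) + (0.8333)·(2.5) + (1.8333)·(2.5) + (-2.1667)·(0.5)) / 5 = 17.5/5 = 3.5
  s[X_2,X_2] = ((2.5)·(2.5) + (-4.5)·(-4.5) + (-3.5)·(-3.5) + (2.5)·(2.5) + (2.5)·(2.5) + (0.5)·(0.5)) / 5 = 51.5/5 = 10.3
  Sample standard deviations s_i = √(s[i,i]):
  s(X_1) = √(4.5667) = 2.137
  s(X_2) = √(10.3) = 3.2094

Step 3 — r_{ij} = s_{ij} / (s_i · s_j):
  r[X_1,X_1] = 1 (diagonal).
  r[X_1,X_2] = 3.5 / (2.137 · 3.2094) = 3.5 / 6.8583 = 0.5103
  r[X_2,X_2] = 1 (diagonal).

R is symmetric with unit diagonal. Assembling:

R = [[1, 0.5103],
 [0.5103, 1]]


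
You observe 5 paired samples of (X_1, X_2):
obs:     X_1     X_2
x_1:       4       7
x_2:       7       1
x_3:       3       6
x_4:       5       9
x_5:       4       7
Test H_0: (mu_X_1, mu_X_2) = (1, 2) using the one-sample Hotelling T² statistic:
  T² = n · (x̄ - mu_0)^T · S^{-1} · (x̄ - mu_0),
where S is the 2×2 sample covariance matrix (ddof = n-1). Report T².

Step 1 — sample mean vector:
  mean(X_1) = (4 + 7 + 3 + 5 + 4) / 5 = 23/5 = 4.6
  mean(X_2) = (7 + 1 + 6 + 9 + 7) / 5 = 30/5 = 6
  x̄ = (4.6, 6),  deviation x̄ - mu_0 = (4.6, 6) - (1, 2) = (3.6, 4).

Step 2 — sample covariance matrix, S[i,j] = (1/(n-1)) · Σ_k (x_{k,i} - mean_i) · (x_{k,j} - mean_j), divisor n-1 = 4:
  S[X_1,X_1] = ((-0.6)·(-0.6) + (2.4)·(2.4) + (-1.6)·(-1.6) + (0.4)·(0.4) + (-0.6)·(-0.6)) / 4 = 9.2/4 = 2.3
  S[X_1,X_2] = ((-0.6)·(1) + (2.4)·(-5) + (-1.6)·(0) + (0.4)·(3) + (-0.6)·(1)) / 4 = -12/4 = -3
  S[X_2,X_2] = ((1)·(1) + (-5)·(-5) + (0)·(0) + (3)·(3) + (1)·(1)) / 4 = 36/4 = 9
  S = [[2.3, -3],
 [-3, 9]].

Step 3 — invert S. det(S) = 2.3·9 - (-3)² = 11.7.
  S^{-1} = (1/det) · [[d, -b], [-b, a]] = [[0.7692, 0.2564],
 [0.2564, 0.1966]].

Step 4 — quadratic form (x̄ - mu_0)^T · S^{-1} · (x̄ - mu_0):
  S^{-1} · (x̄ - mu_0) = (3.7949, 1.7094),
  (x̄ - mu_0)^T · [...] = (3.6)·(3.7949) + (4)·(1.7094) = 20.4991.

Step 5 — scale by n: T² = 5 · 20.4991 = 102.4957.

T² ≈ 102.4957


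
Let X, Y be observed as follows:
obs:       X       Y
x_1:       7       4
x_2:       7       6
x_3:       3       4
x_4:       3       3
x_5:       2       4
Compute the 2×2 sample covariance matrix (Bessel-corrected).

Step 1 — column means:
  mean(X) = (7 + 7 + 3 + 3 + 2) / 5 = 22/5 = 4.4
  mean(Y) = (4 + 6 + 4 + 3 + 4) / 5 = 21/5 = 4.2

Step 2 — sample covariance S[i,j] = (1/(n-1)) · Σ_k (x_{k,i} - mean_i) · (x_{k,j} - mean_j), with n-1 = 4.
  S[X,X] = ((2.6)·(2.6) + (2.6)·(2.6) + (-1.4)·(-1.4) + (-1.4)·(-1.4) + (-2.4)·(-2.4)) / 4 = 23.2/4 = 5.8
  S[X,Y] = ((2.6)·(-0.2) + (2.6)·(1.8) + (-1.4)·(-0.2) + (-1.4)·(-1.2) + (-2.4)·(-0.2)) / 4 = 6.6/4 = 1.65
  S[Y,Y] = ((-0.2)·(-0.2) + (1.8)·(1.8) + (-0.2)·(-0.2) + (-1.2)·(-1.2) + (-0.2)·(-0.2)) / 4 = 4.8/4 = 1.2

S is symmetric (S[j,i] = S[i,j]). Assembling:

S = [[5.8, 1.65],
 [1.65, 1.2]]


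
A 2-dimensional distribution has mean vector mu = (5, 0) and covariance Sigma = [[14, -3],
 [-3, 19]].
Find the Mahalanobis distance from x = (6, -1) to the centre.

Step 1 — centre the observation: (x - mu) = (1, -1).

Step 2 — invert Sigma. det(Sigma) = 14·19 - (-3)² = 257.
  Sigma^{-1} = (1/det) · [[d, -b], [-b, a]] = [[0.0739, 0.0117],
 [0.0117, 0.0545]].

Step 3 — form the quadratic (x - mu)^T · Sigma^{-1} · (x - mu):
  Sigma^{-1} · (x - mu) = (0.0623, -0.0428).
  (x - mu)^T · [Sigma^{-1} · (x - mu)] = (1)·(0.0623) + (-1)·(-0.0428) = 0.1051.

Step 4 — take square root: d = √(0.1051) ≈ 0.3241.

d(x, mu) = √(0.1051) ≈ 0.3241


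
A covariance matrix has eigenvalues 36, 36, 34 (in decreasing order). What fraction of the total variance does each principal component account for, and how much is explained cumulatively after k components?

Step 1 — total variance = trace(Sigma) = Σ λ_i = 36 + 36 + 34 = 106.

Step 2 — fraction explained by component i = λ_i / Σ λ:
  PC1: 36/106 = 0.3396
  PC2: 36/106 = 0.3396
  PC3: 34/106 = 0.3208

Step 3 — cumulative fraction after k components = (λ_1 + ... + λ_k) / Σ λ:
  k = 1: 36/106 = 0.3396
  k = 2: (36 + 36)/106 = 72/106 = 0.6792
  k = 3: (36 + 36 + 34)/106 = 106/106 = 1

Summary (fraction, with percent):

explained: PC1 0.3396 (33.96%), PC2 0.3396 (33.96%), PC3 0.3208 (32.08%);  cumulative: 0.3396, 0.6792, 1


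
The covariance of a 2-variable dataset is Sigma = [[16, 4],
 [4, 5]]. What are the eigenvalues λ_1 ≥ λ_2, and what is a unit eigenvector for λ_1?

Step 1 — characteristic polynomial of 2×2 Sigma:
  det(Sigma - λI) = λ² - trace · λ + det = 0.
  trace = 16 + 5 = 21, det = 16·5 - (4)² = 64.
Step 2 — discriminant:
  Δ = trace² - 4·det = 441 - 256 = 185.
Step 3 — eigenvalues:
  λ = (trace ± √Δ)/2 = (21 ± 13.6015)/2,
  λ_1 = 17.3007,  λ_2 = 3.6993.

Step 4 — unit eigenvector for λ_1: solve (Sigma - λ_1 I)v = 0. First row:
  (16 - 17.3007)·v_x + (4)·v_y = 0, i.e. (-1.3007)·v_x + (4)·v_y = 0,
  so v ∝ (b, λ_1 - a) = (4, 1.3007) = u.
  ||u|| = √((4)² + (1.3007)²) = √(17.6919) ≈ 4.2062,
  v_1 = u/||u|| ≈ (0.951, 0.3092) (||v_1|| = 1).

λ_1 = 17.3007,  λ_2 = 3.6993;  v_1 ≈ (0.951, 0.3092)


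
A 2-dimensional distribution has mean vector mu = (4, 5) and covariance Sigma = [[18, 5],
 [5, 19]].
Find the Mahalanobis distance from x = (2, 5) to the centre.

Step 1 — centre the observation: (x - mu) = (-2, 0).

Step 2 — invert Sigma. det(Sigma) = 18·19 - (5)² = 317.
  Sigma^{-1} = (1/det) · [[d, -b], [-b, a]] = [[0.0599, -0.0158],
 [-0.0158, 0.0568]].

Step 3 — form the quadratic (x - mu)^T · Sigma^{-1} · (x - mu):
  Sigma^{-1} · (x - mu) = (-0.1199, 0.0315).
  (x - mu)^T · [Sigma^{-1} · (x - mu)] = (-2)·(-0.1199) + (0)·(0.0315) = 0.2397.

Step 4 — take square root: d = √(0.2397) ≈ 0.4896.

d(x, mu) = √(0.2397) ≈ 0.4896


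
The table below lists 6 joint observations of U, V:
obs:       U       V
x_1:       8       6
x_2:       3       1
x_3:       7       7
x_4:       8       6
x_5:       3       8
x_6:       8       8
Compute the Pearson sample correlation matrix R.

Step 1 — column means:
  mean(U) = (8 + 3 + 7 + 8 + 3 + 8) / 6 = 37/6 = 6.1667
  mean(V) = (6 + 1 + 7 + 6 + 8 + 8) / 6 = 36/6 = 6

Step 2 — sample variances and covariances s[i,j] = (1/(n-1)) · Σ_k (x_{k,i} - mean_i) · (x_{k,j} - mean_j), with n-1 = 5:
  s[U,U] = ((1.8333)·(1.8333) + (-3.1667)·(-3.1667) + (0.8333)·(0.8333) + (1.8333)·(1.8333) + (-3.1667)·(-3.1667) + (1.8333)·(1.8333)) / 5 = 30.8333/5 = 6.1667
  s[U,V] = ((1.8333)·(0) + (-3.1667)·(-5) + (0.8333)·(1) + (1.8333)·(0) + (-3.1667)·(2) + (1.8333)·(2)) / 5 = 14/5 = 2.8
  s[V,V] = ((0)·(0) + (-5)·(-5) + (1)·(1) + (0)·(0) + (2)·(2) + (2)·(2)) / 5 = 34/5 = 6.8
  Sample standard deviations s_i = √(s[i,i]):
  s(U) = √(6.1667) = 2.4833
  s(V) = √(6.8) = 2.6077

Step 3 — r_{ij} = s_{ij} / (s_i · s_j):
  r[U,U] = 1 (diagonal).
  r[U,V] = 2.8 / (2.4833 · 2.6077) = 2.8 / 6.4756 = 0.4324
  r[V,V] = 1 (diagonal).

R is symmetric with unit diagonal. Assembling:

R = [[1, 0.4324],
 [0.4324, 1]]


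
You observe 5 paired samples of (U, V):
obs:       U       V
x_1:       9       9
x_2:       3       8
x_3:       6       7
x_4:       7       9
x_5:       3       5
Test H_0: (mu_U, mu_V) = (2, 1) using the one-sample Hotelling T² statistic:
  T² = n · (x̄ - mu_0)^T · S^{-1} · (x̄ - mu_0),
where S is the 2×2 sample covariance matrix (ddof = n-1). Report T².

Step 1 — sample mean vector:
  mean(U) = (9 + 3 + 6 + 7 + 3) / 5 = 28/5 = 5.6
  mean(V) = (9 + 8 + 7 + 9 + 5) / 5 = 38/5 = 7.6
  x̄ = (5.6, 7.6),  deviation x̄ - mu_0 = (5.6, 7.6) - (2, 1) = (3.6, 6.6).

Step 2 — sample covariance matrix, S[i,j] = (1/(n-1)) · Σ_k (x_{k,i} - mean_i) · (x_{k,j} - mean_j), divisor n-1 = 4:
  S[U,U] = ((3.4)·(3.4) + (-2.6)·(-2.6) + (0.4)·(0.4) + (1.4)·(1.4) + (-2.6)·(-2.6)) / 4 = 27.2/4 = 6.8
  S[U,V] = ((3.4)·(1.4) + (-2.6)·(0.4) + (0.4)·(-0.6) + (1.4)·(1.4) + (-2.6)·(-2.6)) / 4 = 12.2/4 = 3.05
  S[V,V] = ((1.4)·(1.4) + (0.4)·(0.4) + (-0.6)·(-0.6) + (1.4)·(1.4) + (-2.6)·(-2.6)) / 4 = 11.2/4 = 2.8
  S = [[6.8, 3.05],
 [3.05, 2.8]].

Step 3 — invert S. det(S) = 6.8·2.8 - (3.05)² = 9.7375.
  S^{-1} = (1/det) · [[d, -b], [-b, a]] = [[0.2875, -0.3132],
 [-0.3132, 0.6983]].

Step 4 — quadratic form (x̄ - mu_0)^T · S^{-1} · (x̄ - mu_0):
  S^{-1} · (x̄ - mu_0) = (-1.0321, 3.4814),
  (x̄ - mu_0)^T · [...] = (3.6)·(-1.0321) + (6.6)·(3.4814) = 19.2616.

Step 5 — scale by n: T² = 5 · 19.2616 = 96.3081.

T² ≈ 96.3081


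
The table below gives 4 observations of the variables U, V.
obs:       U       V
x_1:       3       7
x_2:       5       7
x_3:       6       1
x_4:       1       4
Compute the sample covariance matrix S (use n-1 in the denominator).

Step 1 — column means:
  mean(U) = (3 + 5 + 6 + 1) / 4 = 15/4 = 3.75
  mean(V) = (7 + 7 + 1 + 4) / 4 = 19/4 = 4.75

Step 2 — sample covariance S[i,j] = (1/(n-1)) · Σ_k (x_{k,i} - mean_i) · (x_{k,j} - mean_j), with n-1 = 3.
  S[U,U] = ((-0.75)·(-0.75) + (1.25)·(1.25) + (2.25)·(2.25) + (-2.75)·(-2.75)) / 3 = 14.75/3 = 4.9167
  S[U,V] = ((-0.75)·(2.25) + (1.25)·(2.25) + (2.25)·(-3.75) + (-2.75)·(-0.75)) / 3 = -5.25/3 = -1.75
  S[V,V] = ((2.25)·(2.25) + (2.25)·(2.25) + (-3.75)·(-3.75) + (-0.75)·(-0.75)) / 3 = 24.75/3 = 8.25

S is symmetric (S[j,i] = S[i,j]). Assembling:

S = [[4.9167, -1.75],
 [-1.75, 8.25]]


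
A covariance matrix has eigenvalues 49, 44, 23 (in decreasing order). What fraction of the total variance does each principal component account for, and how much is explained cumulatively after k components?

Step 1 — total variance = trace(Sigma) = Σ λ_i = 49 + 44 + 23 = 116.

Step 2 — fraction explained by component i = λ_i / Σ λ:
  PC1: 49/116 = 0.4224
  PC2: 44/116 = 0.3793
  PC3: 23/116 = 0.1983

Step 3 — cumulative fraction after k components = (λ_1 + ... + λ_k) / Σ λ:
  k = 1: 49/116 = 0.4224
  k = 2: (49 + 44)/116 = 93/116 = 0.8017
  k = 3: (49 + 44 + 23)/116 = 116/116 = 1

Summary (fraction, with percent):

explained: PC1 0.4224 (42.24%), PC2 0.3793 (37.93%), PC3 0.1983 (19.83%);  cumulative: 0.4224, 0.8017, 1


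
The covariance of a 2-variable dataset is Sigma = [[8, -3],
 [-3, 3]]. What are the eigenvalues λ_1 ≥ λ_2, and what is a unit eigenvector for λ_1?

Step 1 — characteristic polynomial of 2×2 Sigma:
  det(Sigma - λI) = λ² - trace · λ + det = 0.
  trace = 8 + 3 = 11, det = 8·3 - (-3)² = 15.
Step 2 — discriminant:
  Δ = trace² - 4·det = 121 - 60 = 61.
Step 3 — eigenvalues:
  λ = (trace ± √Δ)/2 = (11 ± 7.8102)/2,
  λ_1 = 9.4051,  λ_2 = 1.5949.

Step 4 — unit eigenvector for λ_1: solve (Sigma - λ_1 I)v = 0. First row:
  (8 - 9.4051)·v_x + (-3)·v_y = 0, i.e. (-1.4051)·v_x + (-3)·v_y = 0,
  so v ∝ (b, λ_1 - a) = (-3, 1.4051); multiply by -1 so the first entry is positive: u = (3, -1.4051).
  ||u|| = √((3)² + (-1.4051)²) = √(10.9744) ≈ 3.3128,
  v_1 = u/||u|| ≈ (0.9056, -0.4242) (||v_1|| = 1).

λ_1 = 9.4051,  λ_2 = 1.5949;  v_1 ≈ (0.9056, -0.4242)


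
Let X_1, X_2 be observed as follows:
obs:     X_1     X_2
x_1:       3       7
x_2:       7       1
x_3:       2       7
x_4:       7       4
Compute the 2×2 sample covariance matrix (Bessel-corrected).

Step 1 — column means:
  mean(X_1) = (3 + 7 + 2 + 7) / 4 = 19/4 = 4.75
  mean(X_2) = (7 + 1 + 7 + 4) / 4 = 19/4 = 4.75

Step 2 — sample covariance S[i,j] = (1/(n-1)) · Σ_k (x_{k,i} - mean_i) · (x_{k,j} - mean_j), with n-1 = 3.
  S[X_1,X_1] = ((-1.75)·(-1.75) + (2.25)·(2.25) + (-2.75)·(-2.75) + (2.25)·(2.25)) / 3 = 20.75/3 = 6.9167
  S[X_1,X_2] = ((-1.75)·(2.25) + (2.25)·(-3.75) + (-2.75)·(2.25) + (2.25)·(-0.75)) / 3 = -20.25/3 = -6.75
  S[X_2,X_2] = ((2.25)·(2.25) + (-3.75)·(-3.75) + (2.25)·(2.25) + (-0.75)·(-0.75)) / 3 = 24.75/3 = 8.25

S is symmetric (S[j,i] = S[i,j]). Assembling:

S = [[6.9167, -6.75],
 [-6.75, 8.25]]


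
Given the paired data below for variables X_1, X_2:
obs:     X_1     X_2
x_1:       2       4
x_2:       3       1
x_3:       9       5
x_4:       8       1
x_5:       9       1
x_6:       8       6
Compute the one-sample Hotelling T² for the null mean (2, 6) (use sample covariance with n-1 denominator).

Step 1 — sample mean vector:
  mean(X_1) = (2 + 3 + 9 + 8 + 9 + 8) / 6 = 39/6 = 6.5
  mean(X_2) = (4 + 1 + 5 + 1 + 1 + 6) / 6 = 18/6 = 3
  x̄ = (6.5, 3),  deviation x̄ - mu_0 = (6.5, 3) - (2, 6) = (4.5, -3).

Step 2 — sample covariance matrix, S[i,j] = (1/(n-1)) · Σ_k (x_{k,i} - mean_i) · (x_{k,j} - mean_j), divisor n-1 = 5:
  S[X_1,X_1] = ((-4.5)·(-4.5) + (-3.5)·(-3.5) + (2.5)·(2.5) + (1.5)·(1.5) + (2.5)·(2.5) + (1.5)·(1.5)) / 5 = 49.5/5 = 9.9
  S[X_1,X_2] = ((-4.5)·(1) + (-3.5)·(-2) + (2.5)·(2) + (1.5)·(-2) + (2.5)·(-2) + (1.5)·(3)) / 5 = 4/5 = 0.8
  S[X_2,X_2] = ((1)·(1) + (-2)·(-2) + (2)·(2) + (-2)·(-2) + (-2)·(-2) + (3)·(3)) / 5 = 26/5 = 5.2
  S = [[9.9, 0.8],
 [0.8, 5.2]].

Step 3 — invert S. det(S) = 9.9·5.2 - (0.8)² = 50.84.
  S^{-1} = (1/det) · [[d, -b], [-b, a]] = [[0.1023, -0.0157],
 [-0.0157, 0.1947]].

Step 4 — quadratic form (x̄ - mu_0)^T · S^{-1} · (x̄ - mu_0):
  S^{-1} · (x̄ - mu_0) = (0.5075, -0.655),
  (x̄ - mu_0)^T · [...] = (4.5)·(0.5075) + (-3)·(-0.655) = 4.2486.

Step 5 — scale by n: T² = 6 · 4.2486 = 25.4917.

T² ≈ 25.4917


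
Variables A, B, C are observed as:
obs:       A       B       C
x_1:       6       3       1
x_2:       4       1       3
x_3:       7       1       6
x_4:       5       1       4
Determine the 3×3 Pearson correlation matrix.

Step 1 — column means:
  mean(A) = (6 + 4 + 7 + 5) / 4 = 22/4 = 5.5
  mean(B) = (3 + 1 + 1 + 1) / 4 = 6/4 = 1.5
  mean(C) = (1 + 3 + 6 + 4) / 4 = 14/4 = 3.5

Step 2 — sample variances and covariances s[i,j] = (1/(n-1)) · Σ_k (x_{k,i} - mean_i) · (x_{k,j} - mean_j), with n-1 = 3:
  s[A,A] = ((0.5)·(0.5) + (-1.5)·(-1.5) + (1.5)·(1.5) + (-0.5)·(-0.5)) / 3 = 5/3 = 1.6667
  s[A,B] = ((0.5)·(1.5) + (-1.5)·(-0.5) + (1.5)·(-0.5) + (-0.5)·(-0.5)) / 3 = 1/3 = 0.3333
  s[A,C] = ((0.5)·(-2.5) + (-1.5)·(-0.5) + (1.5)·(2.5) + (-0.5)·(0.5)) / 3 = 3/3 = 1
  s[B,B] = ((1.5)·(1.5) + (-0.5)·(-0.5) + (-0.5)·(-0.5) + (-0.5)·(-0.5)) / 3 = 3/3 = 1
  s[B,C] = ((1.5)·(-2.5) + (-0.5)·(-0.5) + (-0.5)·(2.5) + (-0.5)·(0.5)) / 3 = -5/3 = -1.6667
  s[C,C] = ((-2.5)·(-2.5) + (-0.5)·(-0.5) + (2.5)·(2.5) + (0.5)·(0.5)) / 3 = 13/3 = 4.3333
  Sample standard deviations s_i = √(s[i,i]):
  s(A) = √(1.6667) = 1.291
  s(B) = √(1) = 1
  s(C) = √(4.3333) = 2.0817

Step 3 — r_{ij} = s_{ij} / (s_i · s_j):
  r[A,A] = 1 (diagonal).
  r[A,B] = 0.3333 / (1.291 · 1) = 0.3333 / 1.291 = 0.2582
  r[A,C] = 1 / (1.291 · 2.0817) = 1 / 2.6874 = 0.3721
  r[B,B] = 1 (diagonal).
  r[B,C] = -1.6667 / (1 · 2.0817) = -1.6667 / 2.0817 = -0.8006
  r[C,C] = 1 (diagonal).

R is symmetric with unit diagonal. Assembling:

R = [[1, 0.2582, 0.3721],
 [0.2582, 1, -0.8006],
 [0.3721, -0.8006, 1]]


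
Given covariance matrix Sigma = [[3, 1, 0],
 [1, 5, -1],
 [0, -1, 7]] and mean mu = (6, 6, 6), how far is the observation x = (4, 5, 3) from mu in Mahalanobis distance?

Step 1 — centre the observation: (x - mu) = (-2, -1, -3).

Step 2 — invert Sigma (cofactor / det for 3×3, or solve directly):
  Sigma^{-1} = [[0.3579, -0.0737, -0.0105],
 [-0.0737, 0.2211, 0.0316],
 [-0.0105, 0.0316, 0.1474]].

Step 3 — form the quadratic (x - mu)^T · Sigma^{-1} · (x - mu):
  Sigma^{-1} · (x - mu) = (-0.6105, -0.1684, -0.4526).
  (x - mu)^T · [Sigma^{-1} · (x - mu)] = (-2)·(-0.6105) + (-1)·(-0.1684) + (-3)·(-0.4526) = 2.7474.

Step 4 — take square root: d = √(2.7474) ≈ 1.6575.

d(x, mu) = √(2.7474) ≈ 1.6575


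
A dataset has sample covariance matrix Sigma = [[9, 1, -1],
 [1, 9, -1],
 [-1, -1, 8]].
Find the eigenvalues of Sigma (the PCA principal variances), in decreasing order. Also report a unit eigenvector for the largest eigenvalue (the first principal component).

Step 1 — characteristic polynomial p(λ) = det(λI - Sigma) = λ³ - tr·λ² + c_1·λ - det, where tr = trace, c_1 = sum of the principal 2×2 minors, det = det(Sigma):
  tr = 9 + 9 + 8 = 26,
  c_1 = (9·9 - (1)²) + (9·8 - (-1)²) + (9·8 - (-1)²) = 80 + 71 + 71 = 222,
  det = 9·(9·8 - (-1)²) - (1)·((1)·8 - (-1)·(-1)) + (-1)·((1)·(-1) - 9·(-1)) = 9·(71) - (1)·(7) + (-1)·(8) = 624.
  So p(λ) = λ³ - 26λ² + 222λ - 624.
Step 2 — look for an integer root (rational root theorem: any rational root is an integer divisor of 624). Testing λ = 8:
  p(8) = 512 - 1664 + 1776 - 624 = 0  ✓
  Dividing out (λ - 8): p(λ) = (λ - 8)(λ² - 18λ + 78).
Step 3 — remaining eigenvalues from the quadratic λ² - 18λ + 78 = 0:
  Δ = 18² - 4·78 = 324 - 312 = 12,  λ = (18 ± √12)/2 = (18 ± 3.4641)/2 ≈ 10.7321 or 7.2679.
  Sorted: λ_1 = 10.7321,  λ_2 = 8,  λ_3 = 7.2679  (check: sum = 26 = tr ✓).

Step 4 — unit eigenvector for λ_1 ≈ 10.7321: v spans the null space of (Sigma - λ_1 I), whose rows are
  r_1 = (-1.7321, 1, -1),  r_2 = (1, -1.7321, -1),  r_3 = (-1, -1, -2.7321).
  v is orthogonal to every row, so take v ∝ r_1 × r_2 = ((1)·(-1) - (-1)·(-1.7321), (-1)·(1) - (-1.7321)·(-1), (-1.7321)·(-1.7321) - (1)·(1)) ≈ (-2.7321, -2.7321, 2).
  Rescale (multiply by -1 so the first nonzero entry is positive): u = (2.7321, 2.7321, -2).
  ||u|| = √((2.7321)² + (2.7321)² + (-2)²) = √(18.9282) ≈ 4.3507,  v_1 = u/||u|| ≈ (0.628, 0.628, -0.4597) (||v_1|| = 1).

λ_1 = 10.7321,  λ_2 = 8,  λ_3 = 7.2679;  v_1 ≈ (0.628, 0.628, -0.4597)


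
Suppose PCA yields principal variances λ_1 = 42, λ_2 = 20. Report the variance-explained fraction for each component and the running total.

Step 1 — total variance = trace(Sigma) = Σ λ_i = 42 + 20 = 62.

Step 2 — fraction explained by component i = λ_i / Σ λ:
  PC1: 42/62 = 0.6774
  PC2: 20/62 = 0.3226

Step 3 — cumulative fraction after k components = (λ_1 + ... + λ_k) / Σ λ:
  k = 1: 42/62 = 0.6774
  k = 2: (42 + 20)/62 = 62/62 = 1

Summary (fraction, with percent):

explained: PC1 0.6774 (67.74%), PC2 0.3226 (32.26%);  cumulative: 0.6774, 1


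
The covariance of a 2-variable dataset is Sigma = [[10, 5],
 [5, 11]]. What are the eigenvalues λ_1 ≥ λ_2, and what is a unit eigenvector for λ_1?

Step 1 — characteristic polynomial of 2×2 Sigma:
  det(Sigma - λI) = λ² - trace · λ + det = 0.
  trace = 10 + 11 = 21, det = 10·11 - (5)² = 85.
Step 2 — discriminant:
  Δ = trace² - 4·det = 441 - 340 = 101.
Step 3 — eigenvalues:
  λ = (trace ± √Δ)/2 = (21 ± 10.0499)/2,
  λ_1 = 15.5249,  λ_2 = 5.4751.

Step 4 — unit eigenvector for λ_1: solve (Sigma - λ_1 I)v = 0. First row:
  (10 - 15.5249)·v_x + (5)·v_y = 0, i.e. (-5.5249)·v_x + (5)·v_y = 0,
  so v ∝ (b, λ_1 - a) = (5, 5.5249) = u.
  ||u|| = √((5)² + (5.5249)²) = √(55.5249) ≈ 7.4515,
  v_1 = u/||u|| ≈ (0.671, 0.7415) (||v_1|| = 1).

λ_1 = 15.5249,  λ_2 = 5.4751;  v_1 ≈ (0.671, 0.7415)


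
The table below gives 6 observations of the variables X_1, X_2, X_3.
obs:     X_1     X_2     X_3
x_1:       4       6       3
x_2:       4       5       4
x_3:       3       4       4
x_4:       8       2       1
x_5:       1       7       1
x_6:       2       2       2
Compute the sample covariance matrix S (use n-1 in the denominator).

Step 1 — column means:
  mean(X_1) = (4 + 4 + 3 + 8 + 1 + 2) / 6 = 22/6 = 3.6667
  mean(X_2) = (6 + 5 + 4 + 2 + 7 + 2) / 6 = 26/6 = 4.3333
  mean(X_3) = (3 + 4 + 4 + 1 + 1 + 2) / 6 = 15/6 = 2.5

Step 2 — sample covariance S[i,j] = (1/(n-1)) · Σ_k (x_{k,i} - mean_i) · (x_{k,j} - mean_j), with n-1 = 5.
  S[X_1,X_1] = ((0.3333)·(0.3333) + (0.3333)·(0.3333) + (-0.6667)·(-0.6667) + (4.3333)·(4.3333) + (-2.6667)·(-2.6667) + (-1.6667)·(-1.6667)) / 5 = 29.3333/5 = 5.8667
  S[X_1,X_2] = ((0.3333)·(1.6667) + (0.3333)·(0.6667) + (-0.6667)·(-0.3333) + (4.3333)·(-2.3333) + (-2.6667)·(2.6667) + (-1.6667)·(-2.3333)) / 5 = -12.3333/5 = -2.4667
  S[X_1,X_3] = ((0.3333)·(0.5) + (0.3333)·(1.5) + (-0.6667)·(1.5) + (4.3333)·(-1.5) + (-2.6667)·(-1.5) + (-1.6667)·(-0.5)) / 5 = -2/5 = -0.4
  S[X_2,X_2] = ((1.6667)·(1.6667) + (0.6667)·(0.6667) + (-0.3333)·(-0.3333) + (-2.3333)·(-2.3333) + (2.6667)·(2.6667) + (-2.3333)·(-2.3333)) / 5 = 21.3333/5 = 4.2667
  S[X_2,X_3] = ((1.6667)·(0.5) + (0.6667)·(1.5) + (-0.3333)·(1.5) + (-2.3333)·(-1.5) + (2.6667)·(-1.5) + (-2.3333)·(-0.5)) / 5 = 2/5 = 0.4
  S[X_3,X_3] = ((0.5)·(0.5) + (1.5)·(1.5) + (1.5)·(1.5) + (-1.5)·(-1.5) + (-1.5)·(-1.5) + (-0.5)·(-0.5)) / 5 = 9.5/5 = 1.9

S is symmetric (S[j,i] = S[i,j]). Assembling:

S = [[5.8667, -2.4667, -0.4],
 [-2.4667, 4.2667, 0.4],
 [-0.4, 0.4, 1.9]]


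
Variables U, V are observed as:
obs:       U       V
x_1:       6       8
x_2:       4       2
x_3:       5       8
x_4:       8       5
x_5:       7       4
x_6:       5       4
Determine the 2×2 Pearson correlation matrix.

Step 1 — column means:
  mean(U) = (6 + 4 + 5 + 8 + 7 + 5) / 6 = 35/6 = 5.8333
  mean(V) = (8 + 2 + 8 + 5 + 4 + 4) / 6 = 31/6 = 5.1667

Step 2 — sample variances and covariances s[i,j] = (1/(n-1)) · Σ_k (x_{k,i} - mean_i) · (x_{k,j} - mean_j), with n-1 = 5:
  s[U,U] = ((0.1667)·(0.1667) + (-1.8333)·(-1.8333) + (-0.8333)·(-0.8333) + (2.1667)·(2.1667) + (1.1667)·(1.1667) + (-0.8333)·(-0.8333)) / 5 = 10.8333/5 = 2.1667
  s[U,V] = ((0.1667)·(2.8333) + (-1.8333)·(-3.1667) + (-0.8333)·(2.8333) + (2.1667)·(-0.1667) + (1.1667)·(-1.1667) + (-0.8333)·(-1.1667)) / 5 = 3.1667/5 = 0.6333
  s[V,V] = ((2.8333)·(2.8333) + (-3.1667)·(-3.1667) + (2.8333)·(2.8333) + (-0.1667)·(-0.1667) + (-1.1667)·(-1.1667) + (-1.1667)·(-1.1667)) / 5 = 28.8333/5 = 5.7667
  Sample standard deviations s_i = √(s[i,i]):
  s(U) = √(2.1667) = 1.472
  s(V) = √(5.7667) = 2.4014

Step 3 — r_{ij} = s_{ij} / (s_i · s_j):
  r[U,U] = 1 (diagonal).
  r[U,V] = 0.6333 / (1.472 · 2.4014) = 0.6333 / 3.5347 = 0.1792
  r[V,V] = 1 (diagonal).

R is symmetric with unit diagonal. Assembling:

R = [[1, 0.1792],
 [0.1792, 1]]


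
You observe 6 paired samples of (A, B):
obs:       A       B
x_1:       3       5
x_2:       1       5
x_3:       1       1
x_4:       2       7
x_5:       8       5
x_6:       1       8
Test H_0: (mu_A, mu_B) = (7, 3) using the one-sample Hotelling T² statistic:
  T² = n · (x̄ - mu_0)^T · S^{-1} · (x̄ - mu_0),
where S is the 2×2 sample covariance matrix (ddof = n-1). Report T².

Step 1 — sample mean vector:
  mean(A) = (3 + 1 + 1 + 2 + 8 + 1) / 6 = 16/6 = 2.6667
  mean(B) = (5 + 5 + 1 + 7 + 5 + 8) / 6 = 31/6 = 5.1667
  x̄ = (2.6667, 5.1667),  deviation x̄ - mu_0 = (2.6667, 5.1667) - (7, 3) = (-4.3333, 2.1667).

Step 2 — sample covariance matrix, S[i,j] = (1/(n-1)) · Σ_k (x_{k,i} - mean_i) · (x_{k,j} - mean_j), divisor n-1 = 5:
  S[A,A] = ((0.3333)·(0.3333) + (-1.6667)·(-1.6667) + (-1.6667)·(-1.6667) + (-0.6667)·(-0.6667) + (5.3333)·(5.3333) + (-1.6667)·(-1.6667)) / 5 = 37.3333/5 = 7.4667
  S[A,B] = ((0.3333)·(-0.1667) + (-1.6667)·(-0.1667) + (-1.6667)·(-4.1667) + (-0.6667)·(1.8333) + (5.3333)·(-0.1667) + (-1.6667)·(2.8333)) / 5 = 0.3333/5 = 0.0667
  S[B,B] = ((-0.1667)·(-0.1667) + (-0.1667)·(-0.1667) + (-4.1667)·(-4.1667) + (1.8333)·(1.8333) + (-0.1667)·(-0.1667) + (2.8333)·(2.8333)) / 5 = 28.8333/5 = 5.7667
  S = [[7.4667, 0.0667],
 [0.0667, 5.7667]].

Step 3 — invert S. det(S) = 7.4667·5.7667 - (0.0667)² = 43.0533.
  S^{-1} = (1/det) · [[d, -b], [-b, a]] = [[0.1339, -0.0015],
 [-0.0015, 0.1734]].

Step 4 — quadratic form (x̄ - mu_0)^T · S^{-1} · (x̄ - mu_0):
  S^{-1} · (x̄ - mu_0) = (-0.5838, 0.3825),
  (x̄ - mu_0)^T · [...] = (-4.3333)·(-0.5838) + (2.1667)·(0.3825) = 3.3584.

Step 5 — scale by n: T² = 6 · 3.3584 = 20.1502.

T² ≈ 20.1502


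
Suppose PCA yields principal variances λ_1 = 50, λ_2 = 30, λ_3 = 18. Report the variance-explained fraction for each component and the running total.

Step 1 — total variance = trace(Sigma) = Σ λ_i = 50 + 30 + 18 = 98.

Step 2 — fraction explained by component i = λ_i / Σ λ:
  PC1: 50/98 = 0.5102
  PC2: 30/98 = 0.3061
  PC3: 18/98 = 0.1837

Step 3 — cumulative fraction after k components = (λ_1 + ... + λ_k) / Σ λ:
  k = 1: 50/98 = 0.5102
  k = 2: (50 + 30)/98 = 80/98 = 0.8163
  k = 3: (50 + 30 + 18)/98 = 98/98 = 1

Summary (fraction, with percent):

explained: PC1 0.5102 (51.02%), PC2 0.3061 (30.61%), PC3 0.1837 (18.37%);  cumulative: 0.5102, 0.8163, 1


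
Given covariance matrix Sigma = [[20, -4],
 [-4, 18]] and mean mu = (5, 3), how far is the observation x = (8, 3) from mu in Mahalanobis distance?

Step 1 — centre the observation: (x - mu) = (3, 0).

Step 2 — invert Sigma. det(Sigma) = 20·18 - (-4)² = 344.
  Sigma^{-1} = (1/det) · [[d, -b], [-b, a]] = [[0.0523, 0.0116],
 [0.0116, 0.0581]].

Step 3 — form the quadratic (x - mu)^T · Sigma^{-1} · (x - mu):
  Sigma^{-1} · (x - mu) = (0.157, 0.0349).
  (x - mu)^T · [Sigma^{-1} · (x - mu)] = (3)·(0.157) + (0)·(0.0349) = 0.4709.

Step 4 — take square root: d = √(0.4709) ≈ 0.6862.

d(x, mu) = √(0.4709) ≈ 0.6862


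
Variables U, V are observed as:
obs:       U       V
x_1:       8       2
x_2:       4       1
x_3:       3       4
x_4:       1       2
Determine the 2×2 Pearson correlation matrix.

Step 1 — column means:
  mean(U) = (8 + 4 + 3 + 1) / 4 = 16/4 = 4
  mean(V) = (2 + 1 + 4 + 2) / 4 = 9/4 = 2.25

Step 2 — sample variances and covariances s[i,j] = (1/(n-1)) · Σ_k (x_{k,i} - mean_i) · (x_{k,j} - mean_j), with n-1 = 3:
  s[U,U] = ((4)·(4) + (0)·(0) + (-1)·(-1) + (-3)·(-3)) / 3 = 26/3 = 8.6667
  s[U,V] = ((4)·(-0.25) + (0)·(-1.25) + (-1)·(1.75) + (-3)·(-0.25)) / 3 = -2/3 = -0.6667
  s[V,V] = ((-0.25)·(-0.25) + (-1.25)·(-1.25) + (1.75)·(1.75) + (-0.25)·(-0.25)) / 3 = 4.75/3 = 1.5833
  Sample standard deviations s_i = √(s[i,i]):
  s(U) = √(8.6667) = 2.9439
  s(V) = √(1.5833) = 1.2583

Step 3 — r_{ij} = s_{ij} / (s_i · s_j):
  r[U,U] = 1 (diagonal).
  r[U,V] = -0.6667 / (2.9439 · 1.2583) = -0.6667 / 3.7044 = -0.18
  r[V,V] = 1 (diagonal).

R is symmetric with unit diagonal. Assembling:

R = [[1, -0.18],
 [-0.18, 1]]


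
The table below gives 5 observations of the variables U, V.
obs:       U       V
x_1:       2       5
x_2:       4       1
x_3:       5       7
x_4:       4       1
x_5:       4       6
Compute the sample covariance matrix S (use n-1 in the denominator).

Step 1 — column means:
  mean(U) = (2 + 4 + 5 + 4 + 4) / 5 = 19/5 = 3.8
  mean(V) = (5 + 1 + 7 + 1 + 6) / 5 = 20/5 = 4

Step 2 — sample covariance S[i,j] = (1/(n-1)) · Σ_k (x_{k,i} - mean_i) · (x_{k,j} - mean_j), with n-1 = 4.
  S[U,U] = ((-1.8)·(-1.8) + (0.2)·(0.2) + (1.2)·(1.2) + (0.2)·(0.2) + (0.2)·(0.2)) / 4 = 4.8/4 = 1.2
  S[U,V] = ((-1.8)·(1) + (0.2)·(-3) + (1.2)·(3) + (0.2)·(-3) + (0.2)·(2)) / 4 = 1/4 = 0.25
  S[V,V] = ((1)·(1) + (-3)·(-3) + (3)·(3) + (-3)·(-3) + (2)·(2)) / 4 = 32/4 = 8

S is symmetric (S[j,i] = S[i,j]). Assembling:

S = [[1.2, 0.25],
 [0.25, 8]]


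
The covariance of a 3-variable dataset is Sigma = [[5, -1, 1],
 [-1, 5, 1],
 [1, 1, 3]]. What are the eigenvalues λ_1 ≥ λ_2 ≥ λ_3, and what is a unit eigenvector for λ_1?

Step 1 — characteristic polynomial p(λ) = det(λI - Sigma) = λ³ - tr·λ² + c_1·λ - det, where tr = trace, c_1 = sum of the principal 2×2 minors, det = det(Sigma):
  tr = 5 + 5 + 3 = 13,
  c_1 = (5·5 - (-1)²) + (5·3 - (1)²) + (5·3 - (1)²) = 24 + 14 + 14 = 52,
  det = 5·(5·3 - (1)²) - (-1)·((-1)·3 - (1)·(1)) + (1)·((-1)·(1) - 5·(1)) = 5·(14) - (-1)·(-4) + (1)·(-6) = 60.
  So p(λ) = λ³ - 13λ² + 52λ - 60.
Step 2 — look for an integer root (rational root theorem: any rational root is an integer divisor of 60). Testing λ = 2:
  p(2) = 8 - 52 + 104 - 60 = 0  ✓
  Dividing out (λ - 2): p(λ) = (λ - 2)(λ² - 11λ + 30).
Step 3 — remaining eigenvalues from the quadratic λ² - 11λ + 30 = 0:
  Δ = 11² - 4·30 = 121 - 120 = 1,  λ = (11 ± √1)/2 = (11 ± 1)/2 = 6 or 5.
  Sorted: λ_1 = 6,  λ_2 = 5,  λ_3 = 2  (check: sum = 13 = tr ✓).

Step 4 — unit eigenvector for λ_1 = 6: v spans the null space of (Sigma - λ_1 I), whose rows are
  r_1 = (-1, -1, 1),  r_2 = (-1, -1, 1),  r_3 = (1, 1, -3).
  v is orthogonal to every row, so take v ∝ r_1 × r_3 = ((-1)·(-3) - (1)·(1), (1)·(1) - (-1)·(-3), (-1)·(1) - (-1)·(1)) = (2, -2, 0).
  Rescale (divide by 2): u = (1, -1, 0).
  ||u|| = √((1)² + (-1)² + (0)²) = √(2) ≈ 1.4142,  v_1 = u/||u|| ≈ (0.7071, -0.7071, 0) (||v_1|| = 1).

λ_1 = 6,  λ_2 = 5,  λ_3 = 2;  v_1 ≈ (0.7071, -0.7071, 0)


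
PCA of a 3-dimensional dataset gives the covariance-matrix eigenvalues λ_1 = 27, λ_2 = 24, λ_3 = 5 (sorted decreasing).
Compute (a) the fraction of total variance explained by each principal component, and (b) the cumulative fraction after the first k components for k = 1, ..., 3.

Step 1 — total variance = trace(Sigma) = Σ λ_i = 27 + 24 + 5 = 56.

Step 2 — fraction explained by component i = λ_i / Σ λ:
  PC1: 27/56 = 0.4821
  PC2: 24/56 = 0.4286
  PC3: 5/56 = 0.0893

Step 3 — cumulative fraction after k components = (λ_1 + ... + λ_k) / Σ λ:
  k = 1: 27/56 = 0.4821
  k = 2: (27 + 24)/56 = 51/56 = 0.9107
  k = 3: (27 + 24 + 5)/56 = 56/56 = 1

Summary (fraction, with percent):

explained: PC1 0.4821 (48.21%), PC2 0.4286 (42.86%), PC3 0.0893 (8.93%);  cumulative: 0.4821, 0.9107, 1


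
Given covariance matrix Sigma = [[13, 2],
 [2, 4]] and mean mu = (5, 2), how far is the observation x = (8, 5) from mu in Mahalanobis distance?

Step 1 — centre the observation: (x - mu) = (3, 3).

Step 2 — invert Sigma. det(Sigma) = 13·4 - (2)² = 48.
  Sigma^{-1} = (1/det) · [[d, -b], [-b, a]] = [[0.0833, -0.0417],
 [-0.0417, 0.2708]].

Step 3 — form the quadratic (x - mu)^T · Sigma^{-1} · (x - mu):
  Sigma^{-1} · (x - mu) = (0.125, 0.6875).
  (x - mu)^T · [Sigma^{-1} · (x - mu)] = (3)·(0.125) + (3)·(0.6875) = 2.4375.

Step 4 — take square root: d = √(2.4375) ≈ 1.5612.

d(x, mu) = √(2.4375) ≈ 1.5612


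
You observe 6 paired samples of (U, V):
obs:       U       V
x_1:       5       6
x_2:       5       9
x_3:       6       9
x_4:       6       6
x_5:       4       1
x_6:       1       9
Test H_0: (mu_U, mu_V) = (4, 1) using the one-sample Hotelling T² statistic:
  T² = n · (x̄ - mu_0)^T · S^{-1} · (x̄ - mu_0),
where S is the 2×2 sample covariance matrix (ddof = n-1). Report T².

Step 1 — sample mean vector:
  mean(U) = (5 + 5 + 6 + 6 + 4 + 1) / 6 = 27/6 = 4.5
  mean(V) = (6 + 9 + 9 + 6 + 1 + 9) / 6 = 40/6 = 6.6667
  x̄ = (4.5, 6.6667),  deviation x̄ - mu_0 = (4.5, 6.6667) - (4, 1) = (0.5, 5.6667).

Step 2 — sample covariance matrix, S[i,j] = (1/(n-1)) · Σ_k (x_{k,i} - mean_i) · (x_{k,j} - mean_j), divisor n-1 = 5:
  S[U,U] = ((0.5)·(0.5) + (0.5)·(0.5) + (1.5)·(1.5) + (1.5)·(1.5) + (-0.5)·(-0.5) + (-3.5)·(-3.5)) / 5 = 17.5/5 = 3.5
  S[U,V] = ((0.5)·(-0.6667) + (0.5)·(2.3333) + (1.5)·(2.3333) + (1.5)·(-0.6667) + (-0.5)·(-5.6667) + (-3.5)·(2.3333)) / 5 = -2/5 = -0.4
  S[V,V] = ((-0.6667)·(-0.6667) + (2.3333)·(2.3333) + (2.3333)·(2.3333) + (-0.6667)·(-0.6667) + (-5.6667)·(-5.6667) + (2.3333)·(2.3333)) / 5 = 49.3333/5 = 9.8667
  S = [[3.5, -0.4],
 [-0.4, 9.8667]].

Step 3 — invert S. det(S) = 3.5·9.8667 - (-0.4)² = 34.3733.
  S^{-1} = (1/det) · [[d, -b], [-b, a]] = [[0.287, 0.0116],
 [0.0116, 0.1018]].

Step 4 — quadratic form (x̄ - mu_0)^T · S^{-1} · (x̄ - mu_0):
  S^{-1} · (x̄ - mu_0) = (0.2095, 0.5828),
  (x̄ - mu_0)^T · [...] = (0.5)·(0.2095) + (5.6667)·(0.5828) = 3.4074.

Step 5 — scale by n: T² = 6 · 3.4074 = 20.4441.

T² ≈ 20.4441


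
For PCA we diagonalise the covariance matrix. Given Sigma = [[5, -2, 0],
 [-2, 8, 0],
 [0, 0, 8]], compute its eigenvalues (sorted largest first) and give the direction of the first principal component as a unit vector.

Step 1 — characteristic polynomial p(λ) = det(λI - Sigma) = λ³ - tr·λ² + c_1·λ - det, where tr = trace, c_1 = sum of the principal 2×2 minors, det = det(Sigma):
  tr = 5 + 8 + 8 = 21,
  c_1 = (5·8 - (-2)²) + (5·8 - (0)²) + (8·8 - (0)²) = 36 + 40 + 64 = 140,
  det = 5·(8·8 - (0)²) - (-2)·((-2)·8 - (0)·(0)) + (0)·((-2)·(0) - 8·(0)) = 5·(64) - (-2)·(-16) + (0)·(0) = 288.
  So p(λ) = λ³ - 21λ² + 140λ - 288.
Step 2 — look for an integer root (rational root theorem: any rational root is an integer divisor of 288). Testing λ = 4:
  p(4) = 64 - 336 + 560 - 288 = 0  ✓
  Dividing out (λ - 4): p(λ) = (λ - 4)(λ² - 17λ + 72).
Step 3 — remaining eigenvalues from the quadratic λ² - 17λ + 72 = 0:
  Δ = 17² - 4·72 = 289 - 288 = 1,  λ = (17 ± √1)/2 = (17 ± 1)/2 = 9 or 8.
  Sorted: λ_1 = 9,  λ_2 = 8,  λ_3 = 4  (check: sum = 21 = tr ✓).

Step 4 — unit eigenvector for λ_1 = 9: v spans the null space of (Sigma - λ_1 I), whose rows are
  r_1 = (-4, -2, 0),  r_2 = (-2, -1, 0),  r_3 = (0, 0, -1).
  v is orthogonal to every row, so take v ∝ r_1 × r_3 = ((-2)·(-1) - (0)·(0), (0)·(0) - (-4)·(-1), (-4)·(0) - (-2)·(0)) = (2, -4, 0).
  Rescale (divide by 2): u = (1, -2, 0).
  ||u|| = √((1)² + (-2)² + (0)²) = √(5) ≈ 2.2361,  v_1 = u/||u|| ≈ (0.4472, -0.8944, 0) (||v_1|| = 1).

λ_1 = 9,  λ_2 = 8,  λ_3 = 4;  v_1 ≈ (0.4472, -0.8944, 0)


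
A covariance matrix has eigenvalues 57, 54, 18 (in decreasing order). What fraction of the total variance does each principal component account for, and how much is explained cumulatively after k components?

Step 1 — total variance = trace(Sigma) = Σ λ_i = 57 + 54 + 18 = 129.

Step 2 — fraction explained by component i = λ_i / Σ λ:
  PC1: 57/129 = 0.4419
  PC2: 54/129 = 0.4186
  PC3: 18/129 = 0.1395

Step 3 — cumulative fraction after k components = (λ_1 + ... + λ_k) / Σ λ:
  k = 1: 57/129 = 0.4419
  k = 2: (57 + 54)/129 = 111/129 = 0.8605
  k = 3: (57 + 54 + 18)/129 = 129/129 = 1

Summary (fraction, with percent):

explained: PC1 0.4419 (44.19%), PC2 0.4186 (41.86%), PC3 0.1395 (13.95%);  cumulative: 0.4419, 0.8605, 1


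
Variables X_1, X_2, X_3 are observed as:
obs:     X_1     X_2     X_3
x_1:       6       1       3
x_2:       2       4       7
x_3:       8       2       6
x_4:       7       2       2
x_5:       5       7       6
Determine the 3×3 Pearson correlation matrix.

Step 1 — column means:
  mean(X_1) = (6 + 2 + 8 + 7 + 5) / 5 = 28/5 = 5.6
  mean(X_2) = (1 + 4 + 2 + 2 + 7) / 5 = 16/5 = 3.2
  mean(X_3) = (3 + 7 + 6 + 2 + 6) / 5 = 24/5 = 4.8

Step 2 — sample variances and covariances s[i,j] = (1/(n-1)) · Σ_k (x_{k,i} - mean_i) · (x_{k,j} - mean_j), with n-1 = 4:
  s[X_1,X_1] = ((0.4)·(0.4) + (-3.6)·(-3.6) + (2.4)·(2.4) + (1.4)·(1.4) + (-0.6)·(-0.6)) / 4 = 21.2/4 = 5.3
  s[X_1,X_2] = ((0.4)·(-2.2) + (-3.6)·(0.8) + (2.4)·(-1.2) + (1.4)·(-1.2) + (-0.6)·(3.8)) / 4 = -10.6/4 = -2.65
  s[X_1,X_3] = ((0.4)·(-1.8) + (-3.6)·(2.2) + (2.4)·(1.2) + (1.4)·(-2.8) + (-0.6)·(1.2)) / 4 = -10.4/4 = -2.6
  s[X_2,X_2] = ((-2.2)·(-2.2) + (0.8)·(0.8) + (-1.2)·(-1.2) + (-1.2)·(-1.2) + (3.8)·(3.8)) / 4 = 22.8/4 = 5.7
  s[X_2,X_3] = ((-2.2)·(-1.8) + (0.8)·(2.2) + (-1.2)·(1.2) + (-1.2)·(-2.8) + (3.8)·(1.2)) / 4 = 12.2/4 = 3.05
  s[X_3,X_3] = ((-1.8)·(-1.8) + (2.2)·(2.2) + (1.2)·(1.2) + (-2.8)·(-2.8) + (1.2)·(1.2)) / 4 = 18.8/4 = 4.7
  Sample standard deviations s_i = √(s[i,i]):
  s(X_1) = √(5.3) = 2.3022
  s(X_2) = √(5.7) = 2.3875
  s(X_3) = √(4.7) = 2.1679

Step 3 — r_{ij} = s_{ij} / (s_i · s_j):
  r[X_1,X_1] = 1 (diagonal).
  r[X_1,X_2] = -2.65 / (2.3022 · 2.3875) = -2.65 / 5.4964 = -0.4821
  r[X_1,X_3] = -2.6 / (2.3022 · 2.1679) = -2.6 / 4.991 = -0.5209
  r[X_2,X_2] = 1 (diagonal).
  r[X_2,X_3] = 3.05 / (2.3875 · 2.1679) = 3.05 / 5.1759 = 0.5893
  r[X_3,X_3] = 1 (diagonal).

R is symmetric with unit diagonal. Assembling:

R = [[1, -0.4821, -0.5209],
 [-0.4821, 1, 0.5893],
 [-0.5209, 0.5893, 1]]


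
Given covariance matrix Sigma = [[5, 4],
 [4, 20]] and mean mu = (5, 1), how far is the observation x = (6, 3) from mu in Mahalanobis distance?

Step 1 — centre the observation: (x - mu) = (1, 2).

Step 2 — invert Sigma. det(Sigma) = 5·20 - (4)² = 84.
  Sigma^{-1} = (1/det) · [[d, -b], [-b, a]] = [[0.2381, -0.0476],
 [-0.0476, 0.0595]].

Step 3 — form the quadratic (x - mu)^T · Sigma^{-1} · (x - mu):
  Sigma^{-1} · (x - mu) = (0.1429, 0.0714).
  (x - mu)^T · [Sigma^{-1} · (x - mu)] = (1)·(0.1429) + (2)·(0.0714) = 0.2857.

Step 4 — take square root: d = √(0.2857) ≈ 0.5345.

d(x, mu) = √(0.2857) ≈ 0.5345
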